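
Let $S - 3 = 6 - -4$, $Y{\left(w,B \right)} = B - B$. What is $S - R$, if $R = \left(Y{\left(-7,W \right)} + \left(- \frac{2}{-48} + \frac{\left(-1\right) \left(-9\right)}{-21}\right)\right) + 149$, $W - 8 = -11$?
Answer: $- \frac{22783}{168} \approx -135.61$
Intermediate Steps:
$W = -3$ ($W = 8 - 11 = -3$)
$Y{\left(w,B \right)} = 0$
$S = 13$ ($S = 3 + \left(6 - -4\right) = 3 + \left(6 + 4\right) = 3 + 10 = 13$)
$R = \frac{24967}{168}$ ($R = \left(0 + \left(- \frac{2}{-48} + \frac{\left(-1\right) \left(-9\right)}{-21}\right)\right) + 149 = \left(0 + \left(\left(-2\right) \left(- \frac{1}{48}\right) + 9 \left(- \frac{1}{21}\right)\right)\right) + 149 = \left(0 + \left(\frac{1}{24} - \frac{3}{7}\right)\right) + 149 = \left(0 - \frac{65}{168}\right) + 149 = - \frac{65}{168} + 149 = \frac{24967}{168} \approx 148.61$)
$S - R = 13 - \frac{24967}{168} = - \frac{22783}{168}$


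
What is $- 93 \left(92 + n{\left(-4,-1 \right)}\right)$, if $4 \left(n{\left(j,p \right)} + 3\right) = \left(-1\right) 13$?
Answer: $- \frac{31899}{4} \approx -7974.8$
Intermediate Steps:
$n{\left(j,p \right)} = - \frac{25}{4}$ ($n{\left(j,p \right)} = -3 + \frac{\left(-1\right) 13}{4} = -3 + \frac{1}{4} \left(-13\right) = -3 - \frac{13}{4} = - \frac{25}{4}$)
$- 93 \left(92 + n{\left(-4,-1 \right)}\right) = - 93 \left(92 - \frac{25}{4}\right) = \left(-93\right) \frac{343}{4} = - \frac{31899}{4}$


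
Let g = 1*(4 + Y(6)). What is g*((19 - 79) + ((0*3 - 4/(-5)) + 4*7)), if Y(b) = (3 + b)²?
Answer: -2652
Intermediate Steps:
g = 85 (g = 1*(4 + (3 + 6)²) = 1*(4 + 9²) = 1*(4 + 81) = 1*85 = 85)
g*((19 - 79) + ((0*3 - 4/(-5)) + 4*7)) = 85*((19 - 79) + ((0*3 - 4/(-5)) + 4*7)) = 85*(-60 + ((0 - 4*(-⅕)) + 28)) = 85*(-60 + ((0 + ⅘) + 28)) = 85*(-60 + (⅘ + 28)) = 85*(-60 + 144/5) = 85*(-156/5) = -2652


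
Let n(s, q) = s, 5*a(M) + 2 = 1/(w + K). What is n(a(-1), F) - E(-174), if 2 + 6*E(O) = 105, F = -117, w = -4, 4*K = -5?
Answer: -3697/210 ≈ -17.605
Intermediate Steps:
K = -5/4 (K = (¼)*(-5) = -5/4 ≈ -1.2500)
E(O) = 103/6 (E(O) = -⅓ + (⅙)*105 = -⅓ + 35/2 = 103/6)
a(M) = -46/105 (a(M) = -⅖ + 1/(5*(-4 - 5/4)) = -⅖ + 1/(5*(-21/4)) = -⅖ + (⅕)*(-4/21) = -⅖ - 4/105 = -46/105)
n(a(-1), F) - E(-174) = -46/105 - 1*103/6 = -46/105 - 103/6 = -3697/210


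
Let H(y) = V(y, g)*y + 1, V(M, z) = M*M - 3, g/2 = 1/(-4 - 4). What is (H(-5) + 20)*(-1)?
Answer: 89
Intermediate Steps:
g = -¼ (g = 2/(-4 - 4) = 2/(-8) = 2*(-⅛) = -¼ ≈ -0.25000)
V(M, z) = -3 + M² (V(M, z) = M² - 3 = -3 + M²)
H(y) = 1 + y*(-3 + y²) (H(y) = (-3 + y²)*y + 1 = y*(-3 + y²) + 1 = 1 + y*(-3 + y²))
(H(-5) + 20)*(-1) = ((1 - 5*(-3 + (-5)²)) + 20)*(-1) = ((1 - 5*(-3 + 25)) + 20)*(-1) = ((1 - 5*22) + 20)*(-1) = ((1 - 110) + 20)*(-1) = (-109 + 20)*(-1) = -89*(-1) = 89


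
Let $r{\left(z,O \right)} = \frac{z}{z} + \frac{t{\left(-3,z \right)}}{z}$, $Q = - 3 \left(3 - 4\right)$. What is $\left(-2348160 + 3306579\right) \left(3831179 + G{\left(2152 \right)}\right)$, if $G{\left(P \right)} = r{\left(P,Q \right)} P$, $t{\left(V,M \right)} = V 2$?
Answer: $3673931513175$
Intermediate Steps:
$t{\left(V,M \right)} = 2 V$
$Q = 3$ ($Q = \left(-3\right) \left(-1\right) = 3$)
$r{\left(z,O \right)} = 1 - \frac{6}{z}$ ($r{\left(z,O \right)} = \frac{z}{z} + \frac{2 \left(-3\right)}{z} = 1 - \frac{6}{z}$)
$G{\left(P \right)} = -6 + P$ ($G{\left(P \right)} = \frac{-6 + P}{P} P = -6 + P$)
$\left(-2348160 + 3306579\right) \left(3831179 + G{\left(2152 \right)}\right) = \left(-2348160 + 3306579\right) \left(3831179 + \left(-6 + 2152\right)\right) = 958419 \left(3831179 + 2146\right) = 958419 \cdot 3833325 = 3673931513175$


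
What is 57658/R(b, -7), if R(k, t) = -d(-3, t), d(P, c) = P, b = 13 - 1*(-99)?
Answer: 57658/3 ≈ 19219.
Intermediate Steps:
b = 112 (b = 13 + 99 = 112)
R(k, t) = 3 (R(k, t) = -1*(-3) = 3)
57658/R(b, -7) = 57658/3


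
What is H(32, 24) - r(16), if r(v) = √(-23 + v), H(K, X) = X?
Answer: 24 - I*√7 ≈ 24.0 - 2.6458*I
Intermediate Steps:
H(32, 24) - r(16) = 24 - √(-23 + 16) = 24 - √(-7) = 24 - I*√7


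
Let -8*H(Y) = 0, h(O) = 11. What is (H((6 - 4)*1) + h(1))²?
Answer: 121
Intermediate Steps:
H(Y) = 0 (H(Y) = -⅛*0 = 0)
(H((6 - 4)*1) + h(1))² = (0 + 11)² = 11² = 121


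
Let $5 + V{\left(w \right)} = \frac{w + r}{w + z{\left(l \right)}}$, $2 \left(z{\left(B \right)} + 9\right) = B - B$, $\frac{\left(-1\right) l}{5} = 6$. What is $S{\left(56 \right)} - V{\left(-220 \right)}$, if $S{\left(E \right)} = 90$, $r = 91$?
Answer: $\frac{21626}{229} \approx 94.437$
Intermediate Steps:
$l = -30$ ($l = \left(-5\right) 6 = -30$)
$z{\left(B \right)} = -9$ ($z{\left(B \right)} = -9 + \frac{B - B}{2} = -9 + \frac{1}{2} \cdot 0 = -9 + 0 = -9$)
$V{\left(w \right)} = -5 + \frac{91 + w}{-9 + w}$ ($V{\left(w \right)} = -5 + \frac{w + 91}{w - 9} = -5 + \frac{91 + w}{-9 + w}$)
$S{\left(56 \right)} - V{\left(-220 \right)} = 90 - \frac{4 \left(34 - -220\right)}{-9 - 220} = 90 - \frac{4 \left(34 + 220\right)}{-229} = 90 - 4 \left(- \frac{1}{229}\right) 254 = 90 - - \frac{1016}{229} = 90 + \frac{1016}{229} = \frac{21626}{229}$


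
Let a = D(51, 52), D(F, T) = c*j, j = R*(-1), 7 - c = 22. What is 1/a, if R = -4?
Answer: -1/60 ≈ -0.016667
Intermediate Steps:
c = -15 (c = 7 - 1*22 = 7 - 22 = -15)
j = 4 (j = -4*(-1) = 4)
D(F, T) = -60 (D(F, T) = -15*4 = -60)
a = -60
1/a = 1/(-60) = -1/60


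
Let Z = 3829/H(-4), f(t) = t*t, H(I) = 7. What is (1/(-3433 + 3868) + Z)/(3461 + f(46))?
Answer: 237946/2425995 ≈ 0.098082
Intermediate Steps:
f(t) = t²
Z = 547 (Z = 3829/7 = 3829*(⅐) = 547)
(1/(-3433 + 3868) + Z)/(3461 + f(46)) = (1/(-3433 + 3868) + 547)/(3461 + 46²) = (1/435 + 547)/(3461 + 2116) = (1/435 + 547)/5577 = (237946/435)*(1/5577) = 237946/2425995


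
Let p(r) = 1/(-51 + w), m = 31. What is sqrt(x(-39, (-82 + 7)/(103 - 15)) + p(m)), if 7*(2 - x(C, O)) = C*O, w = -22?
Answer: I*sqrt(1396312610)/22484 ≈ 1.6619*I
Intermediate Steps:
p(r) = -1/73 (p(r) = 1/(-51 - 22) = 1/(-73) = -1/73)
x(C, O) = 2 - C*O/7
sqrt(x(-39, (-82 + 7)/(103 - 15)) + p(m)) = sqrt((2 - 1/7*(-39)*(-82 + 7)/(103 - 15)) - 1/73) = sqrt((2 - 1/7*(-39)*(-75/88)) - 1/73) = sqrt((2 - 2925/616) - 1/73) = sqrt(-1693/616 - 1/73) = sqrt(-124205/44968) = I*sqrt(1396312610)/22484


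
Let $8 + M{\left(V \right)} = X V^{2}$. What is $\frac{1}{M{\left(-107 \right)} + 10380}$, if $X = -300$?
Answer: $- \frac{1}{3424328} \approx -2.9203 \cdot 10^{-7}$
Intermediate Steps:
$M{\left(V \right)} = -8 - 300 V^{2}$
$\frac{1}{M{\left(-107 \right)} + 10380} = \frac{1}{\left(-8 - 300 \left(-107\right)^{2}\right) + 10380} = \frac{1}{\left(-8 - 3434700\right) + 10380} = \frac{1}{-3434708 + 10380} = \frac{1}{-3424328} = - \frac{1}{3424328}$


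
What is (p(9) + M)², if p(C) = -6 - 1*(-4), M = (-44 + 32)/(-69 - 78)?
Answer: 8836/2401 ≈ 3.6801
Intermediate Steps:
M = 4/49 (M = -12/(-147) = -12*(-1/147) = 4/49 ≈ 0.081633)
p(C) = -2 (p(C) = -6 + 4 = -2)
(p(9) + M)² = (-2 + 4/49)² = (-94/49)² = 8836/2401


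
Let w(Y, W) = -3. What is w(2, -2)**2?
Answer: 9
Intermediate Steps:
w(2, -2)**2 = (-3)**2 = 9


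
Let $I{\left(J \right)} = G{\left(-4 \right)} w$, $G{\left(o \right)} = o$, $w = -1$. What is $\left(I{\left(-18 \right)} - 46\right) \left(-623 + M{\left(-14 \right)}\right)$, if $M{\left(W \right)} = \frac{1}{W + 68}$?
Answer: $\frac{235487}{9} \approx 26165.0$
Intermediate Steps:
$M{\left(W \right)} = \frac{1}{68 + W}$
$I{\left(J \right)} = 4$ ($I{\left(J \right)} = \left(-4\right) \left(-1\right) = 4$)
$\left(I{\left(-18 \right)} - 46\right) \left(-623 + M{\left(-14 \right)}\right) = \left(4 - 46\right) \left(-623 + \frac{1}{68 - 14}\right) = - 42 \left(-623 + \frac{1}{54}\right) = \left(-42\right) \left(- \frac{33641}{54}\right) = \frac{235487}{9}$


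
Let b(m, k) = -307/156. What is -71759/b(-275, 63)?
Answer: 11194404/307 ≈ 36464.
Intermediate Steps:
b(m, k) = -307/156 (b(m, k) = -307*1/156 = -307/156)
-71759/b(-275, 63) = -71759/(-307/156) = -71759*(-156/307) = 11194404/307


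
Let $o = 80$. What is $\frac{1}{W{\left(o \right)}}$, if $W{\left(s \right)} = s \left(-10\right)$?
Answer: $- \frac{1}{800} \approx -0.00125$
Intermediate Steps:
$W{\left(s \right)} = - 10 s$
$\frac{1}{W{\left(o \right)}} = \frac{1}{\left(-10\right) 80} = \frac{1}{-800} = - \frac{1}{800}$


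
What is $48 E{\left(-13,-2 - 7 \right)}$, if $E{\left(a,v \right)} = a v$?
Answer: $5616$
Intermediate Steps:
$48 E{\left(-13,-2 - 7 \right)} = 48 \left(- 13 \left(-2 - 7\right)\right) = 48 \left(\left(-13\right) \left(-9\right)\right) = 48 \cdot 117 = 5616$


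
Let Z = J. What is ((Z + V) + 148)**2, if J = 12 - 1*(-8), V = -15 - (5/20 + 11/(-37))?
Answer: 513067801/21904 ≈ 23423.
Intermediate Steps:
V = -2213/148 (V = -15 - (5*(1/20) + 11*(-1/37)) = -15 - (1/4 - 11/37) = -15 - 1*(-7/148) = -15 + 7/148 = -2213/148 ≈ -14.953)
J = 20 (J = 12 + 8 = 20)
Z = 20
((Z + V) + 148)**2 = ((20 - 2213/148) + 148)**2 = (747/148 + 148)**2 = (22651/148)**2 = 513067801/21904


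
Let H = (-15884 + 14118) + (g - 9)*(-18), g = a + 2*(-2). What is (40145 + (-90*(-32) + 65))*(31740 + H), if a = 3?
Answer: 1299335860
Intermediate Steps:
g = -1 (g = 3 + 2*(-2) = 3 - 4 = -1)
H = -1586 (H = (-15884 + 14118) + (-1 - 9)*(-18) = -1766 - 10*(-18) = -1766 + 180 = -1586)
(40145 + (-90*(-32) + 65))*(31740 + H) = (40145 + (-90*(-32) + 65))*(31740 - 1586) = (40145 + (2880 + 65))*30154 = (40145 + 2945)*30154 = 43090*30154 = 1299335860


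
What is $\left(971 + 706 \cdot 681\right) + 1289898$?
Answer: $1771655$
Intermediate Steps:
$\left(971 + 706 \cdot 681\right) + 1289898 = \left(971 + 480786\right) + 1289898 = 481757 + 1289898 = 1771655$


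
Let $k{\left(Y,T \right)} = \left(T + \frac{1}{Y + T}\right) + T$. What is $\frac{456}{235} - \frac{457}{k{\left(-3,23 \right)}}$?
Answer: $- \frac{1727924}{216435} \approx -7.9836$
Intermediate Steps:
$k{\left(Y,T \right)} = \frac{1}{T + Y} + 2 T$ ($k{\left(Y,T \right)} = \left(T + \frac{1}{T + Y}\right) + T = \frac{1}{T + Y} + 2 T$)
$\frac{456}{235} - \frac{457}{k{\left(-3,23 \right)}} = \frac{456}{235} - \frac{457}{\frac{1}{23 - 3} \left(1 + 2 \cdot 23^{2} + 2 \cdot 23 \left(-3\right)\right)} = 456 \cdot \frac{1}{235} - \frac{457}{\frac{1}{20} \left(1 + 2 \cdot 529 - 138\right)} = \frac{456}{235} - \frac{457}{\frac{1}{20} \left(1 + 1058 - 138\right)} = \frac{456}{235} - \frac{457}{\frac{1}{20} \cdot 921} = \frac{456}{235} - \frac{457}{\frac{921}{20}} = \frac{456}{235} - \frac{9140}{921} = - \frac{1727924}{216435}$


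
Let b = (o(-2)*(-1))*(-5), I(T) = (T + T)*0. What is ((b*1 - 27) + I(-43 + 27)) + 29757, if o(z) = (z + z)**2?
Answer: 29810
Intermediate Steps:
I(T) = 0 (I(T) = (2*T)*0 = 0)
o(z) = 4*z**2 (o(z) = (2*z)**2 = 4*z**2)
b = 80 (b = ((4*(-2)**2)*(-1))*(-5) = ((4*4)*(-1))*(-5) = (16*(-1))*(-5) = -16*(-5) = 80)
((b*1 - 27) + I(-43 + 27)) + 29757 = ((80*1 - 27) + 0) + 29757 = ((80 - 27) + 0) + 29757 = (53 + 0) + 29757 = 53 + 29757 = 29810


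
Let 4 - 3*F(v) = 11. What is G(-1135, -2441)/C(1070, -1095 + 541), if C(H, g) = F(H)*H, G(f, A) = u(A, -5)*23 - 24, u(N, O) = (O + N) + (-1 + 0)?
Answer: 33783/1498 ≈ 22.552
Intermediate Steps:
F(v) = -7/3 (F(v) = 4/3 - ⅓*11 = 4/3 - 11/3 = -7/3)
u(N, O) = -1 + N + O (u(N, O) = (N + O) - 1 = -1 + N + O)
G(f, A) = -162 + 23*A (G(f, A) = (-1 + A - 5)*23 - 24 = (-6 + A)*23 - 24 = (-138 + 23*A) - 24 = -162 + 23*A)
C(H, g) = -7*H/3
G(-1135, -2441)/C(1070, -1095 + 541) = (-162 + 23*(-2441))/((-7/3*1070)) = (-162 - 56143)/(-7490/3) = -56305*(-3/7490) = 33783/1498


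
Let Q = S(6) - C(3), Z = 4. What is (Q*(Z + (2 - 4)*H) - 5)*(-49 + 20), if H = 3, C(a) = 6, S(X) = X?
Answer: 145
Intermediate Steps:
Q = 0 (Q = 6 - 1*6 = 6 - 6 = 0)
(Q*(Z + (2 - 4)*H) - 5)*(-49 + 20) = (0*(4 + (2 - 4)*3) - 5)*(-49 + 20) = (0*(4 - 2*3) - 5)*(-29) = (0*(4 - 6) - 5)*(-29) = (0*(-2) - 5)*(-29) = (0 - 5)*(-29) = -5*(-29) = 145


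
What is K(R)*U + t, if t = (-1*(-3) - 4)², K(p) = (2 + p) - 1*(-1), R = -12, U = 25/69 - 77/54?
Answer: 1459/138 ≈ 10.572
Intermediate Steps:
U = -1321/1242 (U = 25*(1/69) - 77*1/54 = 25/69 - 77/54 = -1321/1242 ≈ -1.0636)
K(p) = 3 + p (K(p) = (2 + p) + 1 = 3 + p)
t = 1 (t = (3 - 4)² = (-1)² = 1)
K(R)*U + t = (3 - 12)*(-1321/1242) + 1 = -9*(-1321/1242) + 1 = 1321/138 + 1 = 1459/138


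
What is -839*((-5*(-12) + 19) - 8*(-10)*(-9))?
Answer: 537799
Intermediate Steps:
-839*((-5*(-12) + 19) - 8*(-10)*(-9)) = -839*((60 + 19) + 80*(-9)) = -839*(79 - 720) = -839*(-641) = 537799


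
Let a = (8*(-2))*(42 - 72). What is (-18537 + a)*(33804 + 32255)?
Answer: -1192827363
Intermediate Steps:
a = 480 (a = -16*(-30) = 480)
(-18537 + a)*(33804 + 32255) = (-18537 + 480)*(33804 + 32255) = -18057*66059 = -1192827363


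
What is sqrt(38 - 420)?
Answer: I*sqrt(382) ≈ 19.545*I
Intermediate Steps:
sqrt(38 - 420) = sqrt(-382) = I*sqrt(382)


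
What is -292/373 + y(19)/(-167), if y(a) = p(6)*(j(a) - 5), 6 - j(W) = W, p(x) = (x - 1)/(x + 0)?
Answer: -43169/62291 ≈ -0.69302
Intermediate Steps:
p(x) = (-1 + x)/x
j(W) = 6 - W
y(a) = 5/6 - 5*a/6 (y(a) = ((-1 + 6)/6)*((6 - a) - 5) = ((1/6)*5)*(1 - a) = 5*(1 - a)/6 = 5/6 - 5*a/6)
-292/373 + y(19)/(-167) = -292/373 + (5/6 - 5/6*19)/(-167) = -292*1/373 + (5/6 - 95/6)*(-1/167) = -292/373 - 15*(-1/167) = -292/373 + 15/167 = -43169/62291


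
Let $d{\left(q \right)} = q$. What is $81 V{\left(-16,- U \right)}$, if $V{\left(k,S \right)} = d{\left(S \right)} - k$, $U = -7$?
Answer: $1863$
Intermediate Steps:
$V{\left(k,S \right)} = S - k$
$81 V{\left(-16,- U \right)} = 81 \left(\left(-1\right) \left(-7\right) - -16\right) = 81 \left(7 + 16\right) = 81 \cdot 23 = 1863$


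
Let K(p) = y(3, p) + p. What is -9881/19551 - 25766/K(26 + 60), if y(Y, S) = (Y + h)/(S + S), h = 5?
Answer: -10848927769/36169350 ≈ -299.95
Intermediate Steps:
y(Y, S) = (5 + Y)/(2*S) (y(Y, S) = (Y + 5)/(S + S) = (5 + Y)/((2*S)) = (5 + Y)*(1/(2*S)) = (5 + Y)/(2*S))
K(p) = p + 4/p (K(p) = (5 + 3)/(2*p) + p = (1/2)*8/p + p = 4/p + p = p + 4/p)
-9881/19551 - 25766/K(26 + 60) = -9881/19551 - 25766/((26 + 60) + 4/(26 + 60)) = -9881*1/19551 - 25766/(86 + 4/86) = -9881/19551 - 25766/(86 + 4*(1/86)) = -9881/19551 - 25766/(86 + 2/43) = -9881/19551 - 25766/3700/43 = -9881/19551 - 25766*43/3700 = -9881/19551 - 553969/1850 = -10848927769/36169350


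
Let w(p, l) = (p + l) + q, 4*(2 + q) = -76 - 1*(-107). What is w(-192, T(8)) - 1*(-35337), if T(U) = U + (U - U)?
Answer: 140635/4 ≈ 35159.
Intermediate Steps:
q = 23/4 (q = -2 + (-76 - 1*(-107))/4 = -2 + (-76 + 107)/4 = -2 + (¼)*31 = -2 + 31/4 = 23/4 ≈ 5.7500)
T(U) = U (T(U) = U + 0 = U)
w(p, l) = 23/4 + l + p (w(p, l) = (p + l) + 23/4 = (l + p) + 23/4 = 23/4 + l + p)
w(-192, T(8)) - 1*(-35337) = (23/4 + 8 - 192) - 1*(-35337) = -713/4 + 35337 = 140635/4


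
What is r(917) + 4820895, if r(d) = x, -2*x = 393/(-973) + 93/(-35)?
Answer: 23453661621/4865 ≈ 4.8209e+6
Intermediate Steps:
x = 7446/4865 (x = -(393/(-973) + 93/(-35))/2 = -(393*(-1/973) + 93*(-1/35))/2 = -(-393/973 - 93/35)/2 = -½*(-14892/4865) = 7446/4865 ≈ 1.5305)
r(d) = 7446/4865
r(917) + 4820895 = 7446/4865 + 4820895 = 23453661621/4865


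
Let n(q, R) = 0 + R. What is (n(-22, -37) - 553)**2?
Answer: 348100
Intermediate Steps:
n(q, R) = R
(n(-22, -37) - 553)**2 = (-37 - 553)**2 = (-590)**2 = 348100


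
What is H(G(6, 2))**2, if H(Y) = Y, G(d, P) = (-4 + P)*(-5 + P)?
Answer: 36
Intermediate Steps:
G(d, P) = (-5 + P)*(-4 + P)
H(G(6, 2))**2 = (20 + 2**2 - 9*2)**2 = (20 + 4 - 18)**2 = 6**2 = 36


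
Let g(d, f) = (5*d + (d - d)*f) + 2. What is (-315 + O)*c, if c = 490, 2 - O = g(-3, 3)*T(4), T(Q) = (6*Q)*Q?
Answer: 458150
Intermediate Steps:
T(Q) = 6*Q²
g(d, f) = 2 + 5*d (g(d, f) = (5*d + 0*f) + 2 = (5*d + 0) + 2 = 5*d + 2 = 2 + 5*d)
O = 1250 (O = 2 - (2 + 5*(-3))*6*4² = 2 - (2 - 15)*6*16 = 2 - (-13)*96 = 2 - 1*(-1248) = 2 + 1248 = 1250)
(-315 + O)*c = (-315 + 1250)*490 = 935*490 = 458150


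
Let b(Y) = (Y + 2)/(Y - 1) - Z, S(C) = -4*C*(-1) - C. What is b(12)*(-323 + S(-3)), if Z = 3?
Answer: 6308/11 ≈ 573.45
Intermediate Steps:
S(C) = 3*C (S(C) = 4*C - C = 3*C)
b(Y) = -3 + (2 + Y)/(-1 + Y) (b(Y) = (Y + 2)/(Y - 1) - 1*3 = (2 + Y)/(-1 + Y) - 3 = -3 + (2 + Y)/(-1 + Y))
b(12)*(-323 + S(-3)) = ((5 - 2*12)/(-1 + 12))*(-323 + 3*(-3)) = ((5 - 24)/11)*(-323 - 9) = ((1/11)*(-19))*(-332) = -19/11*(-332) = 6308/11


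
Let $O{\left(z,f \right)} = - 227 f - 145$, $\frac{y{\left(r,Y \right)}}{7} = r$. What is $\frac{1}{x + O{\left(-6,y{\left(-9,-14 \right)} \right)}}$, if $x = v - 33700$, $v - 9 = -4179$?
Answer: $- \frac{1}{23714} \approx -4.2169 \cdot 10^{-5}$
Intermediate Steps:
$y{\left(r,Y \right)} = 7 r$
$v = -4170$ ($v = 9 - 4179 = -4170$)
$O{\left(z,f \right)} = -145 - 227 f$
$x = -37870$ ($x = -4170 - 33700 = -37870$)
$\frac{1}{x + O{\left(-6,y{\left(-9,-14 \right)} \right)}} = \frac{1}{-37870 - \left(145 + 227 \cdot 7 \left(-9\right)\right)} = \frac{1}{-37870 - -14156} = \frac{1}{-37870 + \left(-145 + 14301\right)} = \frac{1}{-37870 + 14156} = \frac{1}{-23714} = - \frac{1}{23714}$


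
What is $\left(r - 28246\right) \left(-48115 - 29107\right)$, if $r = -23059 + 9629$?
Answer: $3218304072$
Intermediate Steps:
$r = -13430$
$\left(r - 28246\right) \left(-48115 - 29107\right) = \left(-13430 - 28246\right) \left(-48115 - 29107\right) = - 41676 \left(-48115 - 29107\right) = \left(-41676\right) \left(-77222\right) = 3218304072$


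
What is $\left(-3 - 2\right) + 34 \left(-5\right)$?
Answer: $-175$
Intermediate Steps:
$\left(-3 - 2\right) + 34 \left(-5\right) = -5 - 170 = -175$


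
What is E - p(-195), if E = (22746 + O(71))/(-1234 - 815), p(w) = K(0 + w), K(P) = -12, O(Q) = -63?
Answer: 635/683 ≈ 0.92972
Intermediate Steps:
p(w) = -12
E = -7561/683 (E = (22746 - 63)/(-1234 - 815) = 22683/(-2049) = 22683*(-1/2049) = -7561/683 ≈ -11.070)
E - p(-195) = -7561/683 - 1*(-12) = -7561/683 + 12 = 635/683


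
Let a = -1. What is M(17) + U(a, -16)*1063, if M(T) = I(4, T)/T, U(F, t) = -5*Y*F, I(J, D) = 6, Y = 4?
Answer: 361426/17 ≈ 21260.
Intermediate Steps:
U(F, t) = -20*F (U(F, t) = -5*4*F = -20*F)
M(T) = 6/T
M(17) + U(a, -16)*1063 = 6/17 - 20*(-1)*1063 = 6*(1/17) + 20*1063 = 6/17 + 21260 = 361426/17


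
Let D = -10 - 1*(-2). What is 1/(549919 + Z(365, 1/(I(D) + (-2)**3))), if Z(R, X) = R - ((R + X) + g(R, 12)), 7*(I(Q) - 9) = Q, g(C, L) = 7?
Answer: 1/549919 ≈ 1.8184e-6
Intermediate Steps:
D = -8 (D = -10 + 2 = -8)
I(Q) = 9 + Q/7
Z(R, X) = -7 - X (Z(R, X) = R - ((R + X) + 7) = R - (7 + R + X) = R + (-7 - R - X) = -7 - X)
1/(549919 + Z(365, 1/(I(D) + (-2)**3))) = 1/(549919 + (-7 - 1/((9 + (1/7)*(-8)) + (-2)**3))) = 1/(549919 + (-7 - 1/((9 - 8/7) - 8))) = 1/(549919 + (-7 - 1/(55/7 - 8))) = 1/(549919 + (-7 - 1/(-1/7))) = 1/(549919 + (-7 - 1*(-7))) = 1/(549919 + (-7 + 7)) = 1/(549919 + 0) = 1/549919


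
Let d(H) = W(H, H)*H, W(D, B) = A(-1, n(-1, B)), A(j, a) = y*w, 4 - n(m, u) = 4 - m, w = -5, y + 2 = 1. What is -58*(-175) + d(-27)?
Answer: 10015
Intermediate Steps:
y = -1 (y = -2 + 1 = -1)
n(m, u) = m (n(m, u) = 4 - (4 - m) = 4 + (-4 + m) = m)
A(j, a) = 5 (A(j, a) = -1*(-5) = 5)
W(D, B) = 5
d(H) = 5*H
-58*(-175) + d(-27) = -58*(-175) + 5*(-27) = 10150 - 135 = 10015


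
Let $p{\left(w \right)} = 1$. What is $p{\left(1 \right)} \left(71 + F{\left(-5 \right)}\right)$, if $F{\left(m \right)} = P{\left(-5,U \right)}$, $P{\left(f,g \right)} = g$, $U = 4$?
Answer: $75$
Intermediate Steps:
$F{\left(m \right)} = 4$
$p{\left(1 \right)} \left(71 + F{\left(-5 \right)}\right) = 1 \left(71 + 4\right) = 1 \cdot 75 = 75$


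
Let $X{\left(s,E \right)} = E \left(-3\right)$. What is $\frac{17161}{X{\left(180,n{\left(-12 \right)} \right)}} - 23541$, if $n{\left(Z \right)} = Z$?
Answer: $- \frac{830315}{36} \approx -23064.0$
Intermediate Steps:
$X{\left(s,E \right)} = - 3 E$
$\frac{17161}{X{\left(180,n{\left(-12 \right)} \right)}} - 23541 = \frac{17161}{\left(-3\right) \left(-12\right)} - 23541 = \frac{17161}{36} - 23541 = - \frac{830315}{36}$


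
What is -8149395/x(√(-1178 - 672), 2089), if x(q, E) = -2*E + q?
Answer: 5674695385/2909589 + 13582325*I*√74/5819178 ≈ 1950.3 + 20.078*I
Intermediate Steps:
x(q, E) = q - 2*E
-8149395/x(√(-1178 - 672), 2089) = -8149395/(√(-1178 - 672) - 2*2089) = -8149395/(√(-1850) - 4178) = -8149395/(5*I*√74 - 4178) = -8149395/(-4178 + 5*I*√74)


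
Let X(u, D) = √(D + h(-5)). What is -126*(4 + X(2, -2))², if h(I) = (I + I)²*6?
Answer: -77364 - 1008*√598 ≈ -1.0201e+5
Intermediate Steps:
h(I) = 24*I² (h(I) = (2*I)²*6 = (4*I²)*6 = 24*I²)
X(u, D) = √(600 + D) (X(u, D) = √(D + 24*(-5)²) = √(D + 24*25) = √(D + 600) = √(600 + D))
-126*(4 + X(2, -2))² = -126*(4 + √(600 - 2))² = -126*(4 + √598)²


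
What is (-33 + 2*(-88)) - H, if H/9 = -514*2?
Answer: 9043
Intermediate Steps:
H = -9252 (H = 9*(-514*2) = 9*(-1028) = -9252)
(-33 + 2*(-88)) - H = (-33 + 2*(-88)) - 1*(-9252) = (-33 - 176) + 9252 = -209 + 9252 = 9043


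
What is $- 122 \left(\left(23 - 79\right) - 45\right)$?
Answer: $12322$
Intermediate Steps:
$- 122 \left(\left(23 - 79\right) - 45\right) = - 122 \left(-56 - 45\right) = \left(-122\right) \left(-101\right) = 12322$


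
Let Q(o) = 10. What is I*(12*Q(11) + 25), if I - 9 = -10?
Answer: -145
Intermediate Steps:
I = -1 (I = 9 - 10 = -1)
I*(12*Q(11) + 25) = -(12*10 + 25) = -(120 + 25) = -1*145 = -145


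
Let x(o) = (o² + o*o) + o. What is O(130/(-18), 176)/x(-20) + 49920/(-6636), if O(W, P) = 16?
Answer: -808988/107835 ≈ -7.5021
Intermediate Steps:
x(o) = o + 2*o² (x(o) = (o² + o²) + o = 2*o² + o = o + 2*o²)
O(130/(-18), 176)/x(-20) + 49920/(-6636) = 16/((-20*(1 + 2*(-20)))) + 49920/(-6636) = 16/((-20*(1 - 40))) + 49920*(-1/6636) = 16/((-20*(-39))) - 4160/553 = 16/780 - 4160/553 = 16*(1/780) - 4160/553 = 4/195 - 4160/553 = -808988/107835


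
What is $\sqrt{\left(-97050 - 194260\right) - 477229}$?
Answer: $i \sqrt{768539} \approx 876.66 i$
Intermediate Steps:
$\sqrt{\left(-97050 - 194260\right) - 477229} = \sqrt{-291310 - 477229} = \sqrt{-768539} = i \sqrt{768539}$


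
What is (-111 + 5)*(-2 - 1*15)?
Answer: 1802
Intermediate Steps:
(-111 + 5)*(-2 - 1*15) = -106*(-2 - 15) = -106*(-17) = 1802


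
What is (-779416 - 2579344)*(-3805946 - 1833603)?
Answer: 18941891599240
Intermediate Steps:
(-779416 - 2579344)*(-3805946 - 1833603) = -3358760*(-5639549) = 18941891599240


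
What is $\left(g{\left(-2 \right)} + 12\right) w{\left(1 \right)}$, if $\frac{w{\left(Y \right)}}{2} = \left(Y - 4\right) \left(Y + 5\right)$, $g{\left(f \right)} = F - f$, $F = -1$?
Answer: $-468$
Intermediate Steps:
$g{\left(f \right)} = -1 - f$
$w{\left(Y \right)} = 2 \left(-4 + Y\right) \left(5 + Y\right)$ ($w{\left(Y \right)} = 2 \left(Y - 4\right) \left(Y + 5\right) = 2 \left(-4 + Y\right) \left(5 + Y\right)$)
$\left(g{\left(-2 \right)} + 12\right) w{\left(1 \right)} = \left(\left(-1 - -2\right) + 12\right) \left(-40 + 2 \cdot 1 + 2 \cdot 1^{2}\right) = \left(\left(-1 + 2\right) + 12\right) \left(-40 + 2 + 2 \cdot 1\right) = \left(1 + 12\right) \left(-40 + 2 + 2\right) = 13 \left(-36\right) = -468$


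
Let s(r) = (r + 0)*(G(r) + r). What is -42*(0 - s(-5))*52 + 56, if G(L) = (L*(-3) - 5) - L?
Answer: -109144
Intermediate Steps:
G(L) = -5 - 4*L (G(L) = (-3*L - 5) - L = (-5 - 3*L) - L = -5 - 4*L)
s(r) = r*(-5 - 3*r) (s(r) = (r + 0)*((-5 - 4*r) + r) = r*(-5 - 3*r))
-42*(0 - s(-5))*52 + 56 = -42*(0 - (-1)*(-5)*(5 + 3*(-5)))*52 + 56 = -42*(0 - (-1)*(-5)*(5 - 15))*52 + 56 = -42*(0 - (-1)*(-5)*(-10))*52 + 56 = -42*(0 - 1*(-50))*52 + 56 = -42*(0 + 50)*52 + 56 = -42*50*52 + 56 = -2100*52 + 56 = -109200 + 56 = -109144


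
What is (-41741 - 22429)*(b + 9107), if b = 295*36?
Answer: -1265881590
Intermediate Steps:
b = 10620
(-41741 - 22429)*(b + 9107) = (-41741 - 22429)*(10620 + 9107) = -64170*19727 = -1265881590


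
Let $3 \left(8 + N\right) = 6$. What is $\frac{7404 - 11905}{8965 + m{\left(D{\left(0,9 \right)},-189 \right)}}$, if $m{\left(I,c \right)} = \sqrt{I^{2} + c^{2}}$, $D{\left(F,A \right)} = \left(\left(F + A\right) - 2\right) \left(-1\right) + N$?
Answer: $- \frac{8070293}{16067067} + \frac{4501 \sqrt{35890}}{80335335} \approx -0.49167$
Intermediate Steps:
$N = -6$ ($N = -8 + \frac{1}{3} \cdot 6 = -8 + 2 = -6$)
$D{\left(F,A \right)} = -4 - A - F$ ($D{\left(F,A \right)} = \left(\left(F + A\right) - 2\right) \left(-1\right) - 6 = \left(\left(A + F\right) - 2\right) \left(-1\right) - 6 = \left(-2 + A + F\right) \left(-1\right) - 6 = \left(2 - A - F\right) - 6 = -4 - A - F$)
$\frac{7404 - 11905}{8965 + m{\left(D{\left(0,9 \right)},-189 \right)}} = \frac{7404 - 11905}{8965 + \sqrt{\left(-4 - 9 - 0\right)^{2} + \left(-189\right)^{2}}} = - \frac{4501}{8965 + \sqrt{\left(-4 - 9 + 0\right)^{2} + 35721}} = - \frac{4501}{8965 + \sqrt{\left(-13\right)^{2} + 35721}} = - \frac{4501}{8965 + \sqrt{169 + 35721}} = - \frac{4501}{8965 + \sqrt{35890}}$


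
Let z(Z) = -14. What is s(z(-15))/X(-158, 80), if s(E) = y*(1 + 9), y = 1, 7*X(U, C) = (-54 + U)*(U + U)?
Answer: 35/33496 ≈ 0.0010449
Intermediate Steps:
X(U, C) = 2*U*(-54 + U)/7 (X(U, C) = ((-54 + U)*(U + U))/7 = ((-54 + U)*(2*U))/7 = (2*U*(-54 + U))/7 = 2*U*(-54 + U)/7)
s(E) = 10 (s(E) = 1*(1 + 9) = 1*10 = 10)
s(z(-15))/X(-158, 80) = 10/(((2/7)*(-158)*(-54 - 158))) = 10/(((2/7)*(-158)*(-212))) = 10/(66992/7) = 10*(7/66992) = 35/33496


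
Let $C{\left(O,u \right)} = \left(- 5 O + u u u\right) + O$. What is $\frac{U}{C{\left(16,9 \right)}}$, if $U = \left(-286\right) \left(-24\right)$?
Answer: $\frac{6864}{665} \approx 10.322$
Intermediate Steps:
$C{\left(O,u \right)} = u^{3} - 4 O$ ($C{\left(O,u \right)} = \left(- 5 O + u^{2} u\right) + O = \left(- 5 O + u^{3}\right) + O = \left(u^{3} - 5 O\right) + O = u^{3} - 4 O$)
$U = 6864$
$\frac{U}{C{\left(16,9 \right)}} = \frac{6864}{9^{3} - 64} = \frac{6864}{729 - 64} = \frac{6864}{665}$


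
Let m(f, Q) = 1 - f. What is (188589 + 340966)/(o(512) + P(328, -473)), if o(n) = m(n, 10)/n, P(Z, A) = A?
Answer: -271132160/242687 ≈ -1117.2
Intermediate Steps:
o(n) = (1 - n)/n
(188589 + 340966)/(o(512) + P(328, -473)) = (188589 + 340966)/((1 - 1*512)/512 - 473) = 529555/((1 - 512)/512 - 473) = 529555/((1/512)*(-511) - 473) = 529555/(-511/512 - 473) = 529555/(-242687/512) = 529555*(-512/242687) = -271132160/242687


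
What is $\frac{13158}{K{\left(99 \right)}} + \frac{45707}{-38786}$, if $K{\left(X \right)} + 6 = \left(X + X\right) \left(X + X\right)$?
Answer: $- \frac{213546133}{253388938} \approx -0.84276$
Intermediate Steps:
$K{\left(X \right)} = -6 + 4 X^{2}$ ($K{\left(X \right)} = -6 + \left(X + X\right) \left(X + X\right) = -6 + 2 X 2 X = -6 + 4 X^{2}$)
$\frac{13158}{K{\left(99 \right)}} + \frac{45707}{-38786} = \frac{13158}{-6 + 4 \cdot 99^{2}} + \frac{45707}{-38786} = \frac{13158}{-6 + 4 \cdot 9801} + 45707 \left(- \frac{1}{38786}\right) = \frac{13158}{-6 + 39204} - \frac{45707}{38786} = \frac{13158}{39198} - \frac{45707}{38786} = 13158 \cdot \frac{1}{39198} - \frac{45707}{38786} = \frac{2193}{6533} - \frac{45707}{38786} = - \frac{213546133}{253388938}$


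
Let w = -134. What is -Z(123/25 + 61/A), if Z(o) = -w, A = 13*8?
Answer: -134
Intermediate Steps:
A = 104
Z(o) = 134 (Z(o) = -1*(-134) = 134)
-Z(123/25 + 61/A) = -1*134 = -134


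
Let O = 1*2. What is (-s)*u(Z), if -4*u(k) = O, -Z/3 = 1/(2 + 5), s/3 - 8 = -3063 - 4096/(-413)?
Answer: -3772857/826 ≈ -4567.6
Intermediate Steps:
s = -3772857/413 (s = 24 + 3*(-3063 - 4096/(-413)) = 24 + 3*(-3063 - 4096*(-1)/413) = 24 + 3*(-3063 - 1*(-4096/413)) = 24 + 3*(-3063 + 4096/413) = 24 + 3*(-1260923/413) = 24 - 3782769/413 = -3772857/413 ≈ -9135.3)
O = 2
Z = -3/7 (Z = -3/(2 + 5) = -3/7 ≈ -0.42857)
u(k) = -½ (u(k) = -¼*2 = -½)
(-s)*u(Z) = -1*(-3772857/413)*(-½) = (3772857/413)*(-½) = -3772857/826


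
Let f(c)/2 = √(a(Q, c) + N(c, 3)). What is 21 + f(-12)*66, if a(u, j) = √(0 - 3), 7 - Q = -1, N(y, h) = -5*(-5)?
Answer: 21 + 132*√(25 + I*√3) ≈ 681.4 + 22.849*I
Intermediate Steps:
N(y, h) = 25
Q = 8 (Q = 7 - 1*(-1) = 7 + 1 = 8)
a(u, j) = I*√3 (a(u, j) = √(-3) = I*√3)
f(c) = 2*√(25 + I*√3) (f(c) = 2*√(I*√3 + 25) = 2*√(25 + I*√3))
21 + f(-12)*66 = 21 + (2*√(25 + I*√3))*66 = 21 + 132*√(25 + I*√3)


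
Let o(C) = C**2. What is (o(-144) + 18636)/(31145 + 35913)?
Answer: 19686/33529 ≈ 0.58713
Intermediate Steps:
(o(-144) + 18636)/(31145 + 35913) = ((-144)**2 + 18636)/(31145 + 35913) = (20736 + 18636)/67058 = 39372*(1/67058) = 19686/33529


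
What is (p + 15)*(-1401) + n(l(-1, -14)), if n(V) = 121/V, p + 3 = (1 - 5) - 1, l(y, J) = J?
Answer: -137419/14 ≈ -9815.6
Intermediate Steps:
p = -8 (p = -3 + ((1 - 5) - 1) = -3 + (-4 - 1) = -3 - 5 = -8)
(p + 15)*(-1401) + n(l(-1, -14)) = (-8 + 15)*(-1401) + 121/(-14) = 7*(-1401) + 121*(-1/14) = -9807 - 121/14 = -137419/14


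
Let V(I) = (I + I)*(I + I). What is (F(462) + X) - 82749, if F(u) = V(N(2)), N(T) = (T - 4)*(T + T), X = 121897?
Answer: 39404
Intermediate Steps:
N(T) = 2*T*(-4 + T) (N(T) = (-4 + T)*(2*T) = 2*T*(-4 + T))
V(I) = 4*I**2 (V(I) = (2*I)*(2*I) = 4*I**2)
F(u) = 256 (F(u) = 4*(2*2*(-4 + 2))**2 = 4*(2*2*(-2))**2 = 4*(-8)**2 = 4*64 = 256)
(F(462) + X) - 82749 = (256 + 121897) - 82749 = 122153 - 82749 = 39404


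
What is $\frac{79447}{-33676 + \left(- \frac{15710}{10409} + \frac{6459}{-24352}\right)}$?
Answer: $- \frac{20138223017696}{8536641204019} \approx -2.359$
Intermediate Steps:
$\frac{79447}{-33676 + \left(- \frac{15710}{10409} + \frac{6459}{-24352}\right)} = \frac{79447}{-33676 + \left(\left(-15710\right) \frac{1}{10409} + 6459 \left(- \frac{1}{24352}\right)\right)} = \frac{79447}{-33676 - \frac{449801651}{253479968}} = \frac{79447}{- \frac{8536641204019}{253479968}} = 79447 \left(- \frac{253479968}{8536641204019}\right) = - \frac{20138223017696}{8536641204019}$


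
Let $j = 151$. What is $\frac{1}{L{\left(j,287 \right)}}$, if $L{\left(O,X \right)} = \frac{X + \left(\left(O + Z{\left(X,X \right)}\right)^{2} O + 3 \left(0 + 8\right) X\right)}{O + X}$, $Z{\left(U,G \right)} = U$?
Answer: $\frac{438}{28975619} \approx 1.5116 \cdot 10^{-5}$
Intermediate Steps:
$L{\left(O,X \right)} = \frac{25 X + O \left(O + X\right)^{2}}{O + X}$ ($L{\left(O,X \right)} = \frac{X + \left(\left(O + X\right)^{2} O + 3 \left(0 + 8\right) X\right)}{O + X} = \frac{X + \left(O \left(O + X\right)^{2} + 3 \cdot 8 X\right)}{O + X} = \frac{X + \left(O \left(O + X\right)^{2} + 24 X\right)}{O + X} = \frac{X + \left(24 X + O \left(O + X\right)^{2}\right)}{O + X} = \frac{25 X + O \left(O + X\right)^{2}}{O + X}$)
$\frac{1}{L{\left(j,287 \right)}} = \frac{1}{\frac{1}{151 + 287} \left(25 \cdot 287 + 151 \left(151 + 287\right)^{2}\right)} = \frac{1}{\frac{1}{438} \left(7175 + 151 \cdot 438^{2}\right)} = \frac{1}{\frac{1}{438} \left(7175 + 151 \cdot 191844\right)} = \frac{1}{\frac{1}{438} \left(7175 + 28968444\right)} = \frac{1}{\frac{1}{438} \cdot 28975619} = \frac{1}{\frac{28975619}{438}} = \frac{438}{28975619}$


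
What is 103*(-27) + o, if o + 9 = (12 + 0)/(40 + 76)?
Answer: -80907/29 ≈ -2789.9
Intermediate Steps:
o = -258/29 (o = -9 + (12 + 0)/(40 + 76) = -9 + 12/116 = -9 + 12*(1/116) = -9 + 3/29 = -258/29 ≈ -8.8965)
103*(-27) + o = 103*(-27) - 258/29 = -2781 - 258/29 = -80907/29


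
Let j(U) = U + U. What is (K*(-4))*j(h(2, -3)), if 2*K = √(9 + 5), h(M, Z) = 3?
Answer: -12*√14 ≈ -44.900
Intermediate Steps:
K = √14/2 (K = √(9 + 5)/2 = √14/2 ≈ 1.8708)
j(U) = 2*U
(K*(-4))*j(h(2, -3)) = ((√14/2)*(-4))*(2*3) = -2*√14*6 = -12*√14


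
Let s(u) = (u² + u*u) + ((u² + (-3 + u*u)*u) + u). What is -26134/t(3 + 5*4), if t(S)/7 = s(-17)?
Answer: 13067/14042 ≈ 0.93057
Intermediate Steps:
s(u) = u + 3*u² + u*(-3 + u²) (s(u) = (u² + u²) + ((u² + (-3 + u²)*u) + u) = 2*u² + ((u² + u*(-3 + u²)) + u) = 2*u² + (u + u² + u*(-3 + u²)) = u + 3*u² + u*(-3 + u²))
t(S) = -28084 (t(S) = 7*(-17*(-2 + (-17)² + 3*(-17))) = 7*(-17*(-2 + 289 - 51)) = 7*(-17*236) = 7*(-4012) = -28084)
-26134/t(3 + 5*4) = -26134/(-28084) = -26134*(-1/28084) = 13067/14042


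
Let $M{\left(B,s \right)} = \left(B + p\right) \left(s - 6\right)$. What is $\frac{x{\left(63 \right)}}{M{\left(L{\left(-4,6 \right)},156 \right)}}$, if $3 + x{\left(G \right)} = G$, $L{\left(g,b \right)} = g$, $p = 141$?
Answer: $\frac{2}{685} \approx 0.0029197$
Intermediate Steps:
$x{\left(G \right)} = -3 + G$
$M{\left(B,s \right)} = \left(-6 + s\right) \left(141 + B\right)$ ($M{\left(B,s \right)} = \left(B + 141\right) \left(s - 6\right) = \left(141 + B\right) \left(-6 + s\right) = \left(-6 + s\right) \left(141 + B\right)$)
$\frac{x{\left(63 \right)}}{M{\left(L{\left(-4,6 \right)},156 \right)}} = \frac{-3 + 63}{-846 - -24 + 141 \cdot 156 - 624} = \frac{60}{-846 + 24 + 21996 - 624} = \frac{60}{20550} = 60 \cdot \frac{1}{20550} = \frac{2}{685}$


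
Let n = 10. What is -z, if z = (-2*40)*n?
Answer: 800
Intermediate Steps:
z = -800 (z = -2*40*10 = -80*10 = -800)
-z = -1*(-800) = 800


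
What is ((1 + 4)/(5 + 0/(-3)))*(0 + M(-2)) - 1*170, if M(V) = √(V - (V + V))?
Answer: -170 + √2 ≈ -168.59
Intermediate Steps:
M(V) = √(-V) (M(V) = √(V - 2*V) = √(-V))
((1 + 4)/(5 + 0/(-3)))*(0 + M(-2)) - 1*170 = ((1 + 4)/(5 + 0/(-3)))*(0 + √(-1*(-2))) - 1*170 = (5/(5 + 0*(-⅓)))*(0 + √2) - 170 = (5/(5 + 0))*√2 - 170 = (5/5)*√2 - 170 = (5*(⅕))*√2 - 170 = 1*√2 - 170 = √2 - 170 = -170 + √2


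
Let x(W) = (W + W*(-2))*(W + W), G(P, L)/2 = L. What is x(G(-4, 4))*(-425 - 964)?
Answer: 177792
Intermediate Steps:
G(P, L) = 2*L
x(W) = -2*W² (x(W) = (W - 2*W)*(2*W) = (-W)*(2*W) = -2*W²)
x(G(-4, 4))*(-425 - 964) = (-2*(2*4)²)*(-425 - 964) = -2*8²*(-1389) = -2*64*(-1389) = -128*(-1389) = 177792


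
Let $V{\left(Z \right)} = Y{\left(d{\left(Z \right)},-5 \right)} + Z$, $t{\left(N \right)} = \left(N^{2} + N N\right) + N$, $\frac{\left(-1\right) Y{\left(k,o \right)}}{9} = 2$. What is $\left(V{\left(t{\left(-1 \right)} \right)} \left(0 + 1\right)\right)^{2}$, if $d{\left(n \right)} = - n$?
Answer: $289$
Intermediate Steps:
$Y{\left(k,o \right)} = -18$ ($Y{\left(k,o \right)} = \left(-9\right) 2 = -18$)
$t{\left(N \right)} = N + 2 N^{2}$ ($t{\left(N \right)} = \left(N^{2} + N^{2}\right) + N = 2 N^{2} + N = N + 2 N^{2}$)
$V{\left(Z \right)} = -18 + Z$
$\left(V{\left(t{\left(-1 \right)} \right)} \left(0 + 1\right)\right)^{2} = \left(\left(-18 - \left(1 + 2 \left(-1\right)\right)\right) \left(0 + 1\right)\right)^{2} = \left(\left(-18 - \left(1 - 2\right)\right) 1\right)^{2} = \left(\left(-18 - -1\right) 1\right)^{2} = \left(\left(-18 + 1\right) 1\right)^{2} = \left(\left(-17\right) 1\right)^{2} = \left(-17\right)^{2} = 289$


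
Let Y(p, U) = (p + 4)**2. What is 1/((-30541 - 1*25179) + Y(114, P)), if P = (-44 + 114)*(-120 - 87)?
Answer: -1/41796 ≈ -2.3926e-5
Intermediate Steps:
P = -14490 (P = 70*(-207) = -14490)
Y(p, U) = (4 + p)**2
1/((-30541 - 1*25179) + Y(114, P)) = 1/((-30541 - 1*25179) + (4 + 114)**2) = 1/((-30541 - 25179) + 118**2) = 1/(-55720 + 13924) = 1/(-41796) = -1/41796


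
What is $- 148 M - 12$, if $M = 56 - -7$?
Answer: $-9336$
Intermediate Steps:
$M = 63$ ($M = 56 + 7 = 63$)
$- 148 M - 12 = \left(-148\right) 63 - 12 = -9324 - 12 = -9336$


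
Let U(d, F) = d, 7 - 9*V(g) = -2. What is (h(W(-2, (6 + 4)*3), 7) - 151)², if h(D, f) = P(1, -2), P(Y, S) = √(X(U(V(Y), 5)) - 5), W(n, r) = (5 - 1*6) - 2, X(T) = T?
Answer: 22797 - 604*I ≈ 22797.0 - 604.0*I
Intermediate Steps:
V(g) = 1 (V(g) = 7/9 - ⅑*(-2) = 7/9 + 2/9 = 1)
W(n, r) = -3 (W(n, r) = (5 - 6) - 2 = -1 - 2 = -3)
P(Y, S) = 2*I (P(Y, S) = √(1 - 5) = √(-4) = 2*I)
h(D, f) = 2*I
(h(W(-2, (6 + 4)*3), 7) - 151)² = (2*I - 151)² = (-151 + 2*I)²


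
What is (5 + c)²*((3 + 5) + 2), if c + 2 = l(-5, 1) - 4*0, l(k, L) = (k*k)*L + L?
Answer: 8410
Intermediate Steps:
l(k, L) = L + L*k² (l(k, L) = k²*L + L = L*k² + L = L + L*k²)
c = 24 (c = -2 + (1*(1 + (-5)²) - 4*0) = -2 + (1*(1 + 25) + 0) = -2 + (1*26 + 0) = -2 + (26 + 0) = -2 + 26 = 24)
(5 + c)²*((3 + 5) + 2) = (5 + 24)²*((3 + 5) + 2) = 29²*(8 + 2) = 841*10 = 8410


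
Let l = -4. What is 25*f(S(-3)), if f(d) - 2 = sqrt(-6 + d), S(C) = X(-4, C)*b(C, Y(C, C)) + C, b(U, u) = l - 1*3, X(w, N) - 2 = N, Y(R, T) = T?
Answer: 50 + 25*I*sqrt(2) ≈ 50.0 + 35.355*I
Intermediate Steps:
X(w, N) = 2 + N
b(U, u) = -7 (b(U, u) = -4 - 1*3 = -4 - 3 = -7)
S(C) = -14 - 6*C (S(C) = (2 + C)*(-7) + C = (-14 - 7*C) + C = -14 - 6*C)
f(d) = 2 + sqrt(-6 + d)
25*f(S(-3)) = 25*(2 + sqrt(-6 + (-14 - 6*(-3)))) = 25*(2 + sqrt(-6 + (-14 + 18))) = 25*(2 + sqrt(-6 + 4)) = 25*(2 + sqrt(-2)) = 25*(2 + I*sqrt(2)) = 50 + 25*I*sqrt(2)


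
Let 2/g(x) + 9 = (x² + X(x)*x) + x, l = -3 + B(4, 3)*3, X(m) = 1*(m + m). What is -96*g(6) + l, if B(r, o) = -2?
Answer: -379/35 ≈ -10.829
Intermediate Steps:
X(m) = 2*m (X(m) = 1*(2*m) = 2*m)
l = -9 (l = -3 - 2*3 = -3 - 6 = -9)
g(x) = 2/(-9 + x + 3*x²) (g(x) = 2/(-9 + ((x² + (2*x)*x) + x)) = 2/(-9 + ((x² + 2*x²) + x)) = 2/(-9 + (3*x² + x)) = 2/(-9 + (x + 3*x²)) = 2/(-9 + x + 3*x²))
-96*g(6) + l = -192/(-9 + 6 + 3*6²) - 9 = -192/(-9 + 6 + 3*36) - 9 = -192/(-9 + 6 + 108) - 9 = -192/105 - 9 = -96*2/105 - 9 = -64/35 - 9 = -379/35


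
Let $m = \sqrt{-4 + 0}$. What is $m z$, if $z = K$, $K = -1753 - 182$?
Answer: $- 3870 i \approx - 3870.0 i$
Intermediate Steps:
$K = -1935$
$z = -1935$
$m = 2 i$ ($m = \sqrt{-4} = 2 i \approx 2.0 i$)
$m z = 2 i \left(-1935\right) = - 3870 i$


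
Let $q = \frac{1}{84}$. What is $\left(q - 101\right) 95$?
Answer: $- \frac{805885}{84} \approx -9593.9$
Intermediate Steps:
$q = \frac{1}{84} \approx 0.011905$
$\left(q - 101\right) 95 = \left(\frac{1}{84} - 101\right) 95 = \left(- \frac{8483}{84}\right) 95 = - \frac{805885}{84}$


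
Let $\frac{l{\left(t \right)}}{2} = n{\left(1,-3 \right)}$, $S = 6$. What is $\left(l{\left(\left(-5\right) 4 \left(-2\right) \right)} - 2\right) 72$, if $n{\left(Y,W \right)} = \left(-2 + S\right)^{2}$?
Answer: $2160$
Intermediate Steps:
$n{\left(Y,W \right)} = 16$ ($n{\left(Y,W \right)} = \left(-2 + 6\right)^{2} = 4^{2} = 16$)
$l{\left(t \right)} = 32$ ($l{\left(t \right)} = 2 \cdot 16 = 32$)
$\left(l{\left(\left(-5\right) 4 \left(-2\right) \right)} - 2\right) 72 = \left(32 - 2\right) 72 = 30 \cdot 72 = 2160$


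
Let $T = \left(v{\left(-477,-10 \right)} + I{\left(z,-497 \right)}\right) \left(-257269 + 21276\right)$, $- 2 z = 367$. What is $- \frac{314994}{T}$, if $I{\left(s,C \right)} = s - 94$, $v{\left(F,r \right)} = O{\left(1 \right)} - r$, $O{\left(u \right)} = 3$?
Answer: $- \frac{629988}{124840297} \approx -0.0050464$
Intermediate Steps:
$z = - \frac{367}{2}$ ($z = \left(- \frac{1}{2}\right) 367 = - \frac{367}{2} \approx -183.5$)
$v{\left(F,r \right)} = 3 - r$
$I{\left(s,C \right)} = -94 + s$
$T = \frac{124840297}{2}$ ($T = \left(\left(3 - -10\right) - \frac{555}{2}\right) \left(-257269 + 21276\right) = \left(\left(3 + 10\right) - \frac{555}{2}\right) \left(-235993\right) = \left(13 - \frac{555}{2}\right) \left(-235993\right) = \left(- \frac{529}{2}\right) \left(-235993\right) = \frac{124840297}{2} \approx 6.242 \cdot 10^{7}$)
$- \frac{314994}{T} = - \frac{314994}{\frac{124840297}{2}} = \left(-314994\right) \frac{2}{124840297} = - \frac{629988}{124840297}$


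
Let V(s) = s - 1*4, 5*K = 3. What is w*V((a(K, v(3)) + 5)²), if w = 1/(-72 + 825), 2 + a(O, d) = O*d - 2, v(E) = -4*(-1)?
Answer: 63/6275 ≈ 0.010040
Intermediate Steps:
K = ⅗ (K = (⅕)*3 = ⅗ ≈ 0.60000)
v(E) = 4
a(O, d) = -4 + O*d (a(O, d) = -2 + (O*d - 2) = -2 + (-2 + O*d) = -4 + O*d)
V(s) = -4 + s (V(s) = s - 4 = -4 + s)
w = 1/753 ≈ 0.0013280
w*V((a(K, v(3)) + 5)²) = (-4 + ((-4 + (⅗)*4) + 5)²)/753 = (-4 + ((-4 + 12/5) + 5)²)/753 = (-4 + (-8/5 + 5)²)/753 = (-4 + (17/5)²)/753 = (-4 + 289/25)/753 = (1/753)*(189/25) = 63/6275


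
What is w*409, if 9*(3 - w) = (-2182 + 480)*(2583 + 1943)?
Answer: 3150641111/9 ≈ 3.5007e+8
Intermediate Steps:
w = 7703279/9 (w = 3 - (-2182 + 480)*(2583 + 1943)/9 = 3 - (-1702)*4526/9 = 3 - ⅑*(-7703252) = 3 + 7703252/9 = 7703279/9 ≈ 8.5592e+5)
w*409 = (7703279/9)*409 = 3150641111/9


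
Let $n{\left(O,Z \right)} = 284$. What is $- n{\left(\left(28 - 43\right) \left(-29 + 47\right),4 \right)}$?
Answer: $-284$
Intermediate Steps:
$- n{\left(\left(28 - 43\right) \left(-29 + 47\right),4 \right)} = \left(-1\right) 284 = -284$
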